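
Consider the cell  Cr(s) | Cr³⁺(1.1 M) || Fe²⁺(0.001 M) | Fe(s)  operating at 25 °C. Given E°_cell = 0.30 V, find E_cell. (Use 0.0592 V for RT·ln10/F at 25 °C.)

0.210 V

Balancing electrons gives n = 6; the reaction quotient is Q = [Cr³⁺]^2/[Fe²⁺]^3 = 1.21 × 10^9.
At 25 °C, E = E° − (0.0592/n) log Q = 0.30 − (0.0592/6)(9.083) = 0.300 − 0.090 = 0.210 V.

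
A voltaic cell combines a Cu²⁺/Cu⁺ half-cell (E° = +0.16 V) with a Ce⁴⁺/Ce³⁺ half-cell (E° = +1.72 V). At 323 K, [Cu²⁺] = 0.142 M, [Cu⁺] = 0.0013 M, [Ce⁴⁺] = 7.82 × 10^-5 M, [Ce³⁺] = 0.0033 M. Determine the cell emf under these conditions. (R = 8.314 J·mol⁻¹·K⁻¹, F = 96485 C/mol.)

1.33 V

The Ce⁴⁺/Ce³⁺ couple has the higher reduction potential and acts as the cathode, so E°_cell = +1.72 − (+0.16) = 1.56 V.
Balancing electrons gives n = 1; the reaction quotient is Q = [Cu²⁺]·[Ce³⁺]/([Cu⁺]·[Ce⁴⁺]) = 4610.
E = E° − (RT/nF) ln Q = 1.56 − (8.314×323)/(1×96485) × (8.436) = 1.560 − 0.235 = 1.325 V.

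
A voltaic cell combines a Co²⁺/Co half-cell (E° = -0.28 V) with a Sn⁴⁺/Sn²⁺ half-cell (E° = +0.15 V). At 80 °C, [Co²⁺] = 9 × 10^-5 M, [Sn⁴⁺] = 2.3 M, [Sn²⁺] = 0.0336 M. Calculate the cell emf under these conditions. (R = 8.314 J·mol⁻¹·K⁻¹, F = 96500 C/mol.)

0.636 V

The Sn⁴⁺/Sn²⁺ couple has the higher reduction potential and acts as the cathode, so E°_cell = +0.15 − (-0.28) = 0.43 V.
Balancing electrons gives n = 2; the reaction quotient is Q = [Co²⁺]·[Sn²⁺]/[Sn⁴⁺] = 1.31 × 10^-6.
E = E° − (RT/nF) ln Q = 0.43 − (8.314×353)/(2×96500) × (-13.542) = 0.430 + 0.206 = 0.636 V.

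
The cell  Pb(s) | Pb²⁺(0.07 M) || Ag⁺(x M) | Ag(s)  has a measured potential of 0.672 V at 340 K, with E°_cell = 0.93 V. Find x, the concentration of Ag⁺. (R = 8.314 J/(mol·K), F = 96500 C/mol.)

4 × 10^-5 M

From the Nernst equation, ln Q = nF(E° − E)/RT = 2×96500×(0.93 − 0.672)/(8.314×340) = 17.615, so Q = 4.47 × 10^7.
With Q = [Pb²⁺]/[Ag⁺]^2 and the known concentrations, [Ag⁺]^2 in the denominator gives [Ag⁺] = 4 × 10^-5 M.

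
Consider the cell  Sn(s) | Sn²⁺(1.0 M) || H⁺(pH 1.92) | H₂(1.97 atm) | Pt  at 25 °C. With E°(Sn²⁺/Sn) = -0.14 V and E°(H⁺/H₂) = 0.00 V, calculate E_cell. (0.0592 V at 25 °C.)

The hydrogen couple is the cathode, so E°_cell = 0.14 V; n = 2.
[H⁺] = 10^(−1.92) = 0.012 M, and Q = [Sn²⁺]·P(H₂) / [H⁺]^2 = 1.36 × 10^4.
E = E° − (0.0592/2) log Q = 0.14 − (0.0592/2)(4.134) = 0.018 V.

0.018 V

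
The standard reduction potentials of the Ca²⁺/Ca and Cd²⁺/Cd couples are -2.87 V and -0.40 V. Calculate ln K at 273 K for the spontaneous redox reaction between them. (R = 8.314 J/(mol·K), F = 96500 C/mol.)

E°_cell = -0.40 − (-2.87) = 2.47 V, with n = 2 electrons transferred.
At equilibrium E = 0, so the Nernst equation gives ln K = nFE°/RT = (2)(96500)(2.47)/((8.314)(273)) = 210.03.

ln K = 210.0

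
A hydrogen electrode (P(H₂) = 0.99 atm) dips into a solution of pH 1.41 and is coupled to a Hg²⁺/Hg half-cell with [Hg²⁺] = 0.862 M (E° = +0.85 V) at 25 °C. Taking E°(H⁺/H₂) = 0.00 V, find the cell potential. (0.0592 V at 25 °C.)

The Hg²⁺/Hg couple is the cathode, so E°_cell = 0.85 V; n = 2.
[H⁺] = 10^(−1.41) = 0.039 M, and Q = [H⁺]^2 / ([Hg²⁺]·P(H₂)) = 0.00177.
E = E° − (0.0592/2) log Q = 0.85 − (0.0592/2)(-2.751) = 0.931 V.

0.93 V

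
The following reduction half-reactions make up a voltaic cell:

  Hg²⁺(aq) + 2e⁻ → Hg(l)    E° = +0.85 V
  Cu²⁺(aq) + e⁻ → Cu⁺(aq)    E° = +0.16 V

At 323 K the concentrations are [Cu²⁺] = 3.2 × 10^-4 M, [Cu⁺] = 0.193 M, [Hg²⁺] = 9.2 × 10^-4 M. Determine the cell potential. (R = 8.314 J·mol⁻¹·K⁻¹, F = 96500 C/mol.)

The Hg²⁺/Hg couple has the higher reduction potential and acts as the cathode, so E°_cell = +0.85 − (+0.16) = 0.69 V.
Balancing electrons gives n = 2; the reaction quotient is Q = [Cu²⁺]^2/([Cu⁺]^2·[Hg²⁺]) = 0.00299.
E = E° − (RT/nF) ln Q = 0.69 − (8.314×323)/(2×96500) × (-5.813) = 0.690 + 0.081 = 0.771 V.

0.771 V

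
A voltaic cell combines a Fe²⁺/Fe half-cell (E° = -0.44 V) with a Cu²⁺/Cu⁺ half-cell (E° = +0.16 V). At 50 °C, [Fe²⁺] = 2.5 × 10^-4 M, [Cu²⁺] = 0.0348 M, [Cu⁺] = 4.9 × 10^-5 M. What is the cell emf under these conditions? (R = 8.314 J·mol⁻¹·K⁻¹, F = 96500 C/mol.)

The Cu²⁺/Cu⁺ couple has the higher reduction potential and acts as the cathode, so E°_cell = +0.16 − (-0.44) = 0.60 V.
Balancing electrons gives n = 2; the reaction quotient is Q = [Fe²⁺]·[Cu⁺]^2/[Cu²⁺]^2 = 4.96 × 10^-10.
E = E° − (RT/nF) ln Q = 0.60 − (8.314×323)/(2×96500) × (-21.425) = 0.600 + 0.298 = 0.898 V.

0.898 V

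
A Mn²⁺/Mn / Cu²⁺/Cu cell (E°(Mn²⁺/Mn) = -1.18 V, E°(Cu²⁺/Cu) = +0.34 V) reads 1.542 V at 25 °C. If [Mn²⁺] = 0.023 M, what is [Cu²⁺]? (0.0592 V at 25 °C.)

From the Nernst equation, log Q = n(E° − E)/0.0592 = 2(1.52 − 1.542)/0.0592 = -0.743, so Q = 0.181.
With Q = [Mn²⁺]/[Cu²⁺] and the known concentrations, [Cu²⁺] in the denominator gives [Cu²⁺] = 0.13 M.

0.13 M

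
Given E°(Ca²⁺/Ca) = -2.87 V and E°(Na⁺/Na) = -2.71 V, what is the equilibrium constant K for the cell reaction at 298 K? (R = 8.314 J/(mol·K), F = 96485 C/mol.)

E°_cell = -2.71 − (-2.87) = 0.16 V, with n = 2 electrons transferred.
At equilibrium E = 0, so the Nernst equation gives ln K = nFE°/RT = (2)(96485)(0.16)/((8.314)(298)) = 12.46.
K = e^12.46 = 2.6 × 10^5.

2.6 × 10^5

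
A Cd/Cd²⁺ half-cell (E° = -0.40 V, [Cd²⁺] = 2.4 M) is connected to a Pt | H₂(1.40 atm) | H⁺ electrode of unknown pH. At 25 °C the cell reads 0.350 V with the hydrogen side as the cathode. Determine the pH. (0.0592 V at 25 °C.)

E°_cell = 0.40 V and n = 2.
log Q = n(E° − E)/0.0592 = 2×(0.40 − 0.350)/0.0592 = 1.689.
With Q = [Cd²⁺]·P(H₂) / [H⁺]^2, solving for [H⁺] gives log[H⁺] = -0.581, so pH = 0.58.

pH = 0.58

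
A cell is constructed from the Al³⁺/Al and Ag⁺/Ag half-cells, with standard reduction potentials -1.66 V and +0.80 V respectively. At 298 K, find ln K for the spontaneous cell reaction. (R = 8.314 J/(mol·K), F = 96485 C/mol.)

ln K = 287.4

E°_cell = +0.80 − (-1.66) = 2.46 V, with n = 3 electrons transferred.
At equilibrium E = 0, so the Nernst equation gives ln K = nFE°/RT = (3)(96485)(2.46)/((8.314)(298)) = 287.40.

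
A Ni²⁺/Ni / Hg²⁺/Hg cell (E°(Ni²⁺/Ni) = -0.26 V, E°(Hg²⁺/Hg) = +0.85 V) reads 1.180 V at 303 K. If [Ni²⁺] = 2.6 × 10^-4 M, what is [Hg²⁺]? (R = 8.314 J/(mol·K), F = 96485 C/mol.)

0.055 M

From the Nernst equation, ln Q = nF(E° − E)/RT = 2×96485×(1.11 − 1.180)/(8.314×303) = -5.362, so Q = 0.00469.
With Q = [Ni²⁺]/[Hg²⁺] and the known concentrations, [Hg²⁺] in the denominator gives [Hg²⁺] = 0.055 M.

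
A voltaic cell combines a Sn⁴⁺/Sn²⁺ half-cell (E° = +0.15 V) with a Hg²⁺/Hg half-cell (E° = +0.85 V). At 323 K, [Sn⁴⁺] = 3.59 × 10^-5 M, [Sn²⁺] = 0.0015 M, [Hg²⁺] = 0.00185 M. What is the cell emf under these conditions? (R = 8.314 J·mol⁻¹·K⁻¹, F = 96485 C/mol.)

0.664 V

The Hg²⁺/Hg couple has the higher reduction potential and acts as the cathode, so E°_cell = +0.85 − (+0.15) = 0.70 V.
Balancing electrons gives n = 2; the reaction quotient is Q = [Sn⁴⁺]/([Sn²⁺]·[Hg²⁺]) = 12.9.
E = E° − (RT/nF) ln Q = 0.70 − (8.314×323)/(2×96485) × (2.560) = 0.700 − 0.036 = 0.664 V.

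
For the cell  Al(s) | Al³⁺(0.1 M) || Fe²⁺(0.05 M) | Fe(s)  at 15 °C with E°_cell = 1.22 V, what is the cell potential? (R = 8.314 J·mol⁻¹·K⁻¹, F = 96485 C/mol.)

Balancing electrons gives n = 6; the reaction quotient is Q = [Al³⁺]^2/[Fe²⁺]^3 = 80.0.
E = E° − (RT/nF) ln Q = 1.22 − (8.314×288)/(6×96485) × (4.382) = 1.220 − 0.018 = 1.202 V.

1.20 V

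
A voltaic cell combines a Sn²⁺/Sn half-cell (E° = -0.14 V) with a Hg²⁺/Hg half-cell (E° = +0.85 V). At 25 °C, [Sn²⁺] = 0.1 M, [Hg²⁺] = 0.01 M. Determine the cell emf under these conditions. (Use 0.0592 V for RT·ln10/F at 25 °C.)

0.960 V

The Hg²⁺/Hg couple has the higher reduction potential and acts as the cathode, so E°_cell = +0.85 − (-0.14) = 0.99 V.
Balancing electrons gives n = 2; the reaction quotient is Q = [Sn²⁺]/[Hg²⁺] = 10.0.
At 25 °C, E = E° − (0.0592/n) log Q = 0.99 − (0.0592/2)(1.000) = 0.990 − 0.030 = 0.960 V.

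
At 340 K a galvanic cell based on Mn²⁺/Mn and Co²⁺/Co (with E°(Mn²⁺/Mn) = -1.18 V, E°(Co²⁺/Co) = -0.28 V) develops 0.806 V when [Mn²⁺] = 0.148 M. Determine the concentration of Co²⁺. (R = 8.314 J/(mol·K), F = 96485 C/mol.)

From the Nernst equation, ln Q = nF(E° − E)/RT = 2×96485×(0.90 − 0.806)/(8.314×340) = 6.417, so Q = 612.
With Q = [Mn²⁺]/[Co²⁺] and the known concentrations, [Co²⁺] in the denominator gives [Co²⁺] = 2.4 × 10^-4 M.

2.4 × 10^-4 M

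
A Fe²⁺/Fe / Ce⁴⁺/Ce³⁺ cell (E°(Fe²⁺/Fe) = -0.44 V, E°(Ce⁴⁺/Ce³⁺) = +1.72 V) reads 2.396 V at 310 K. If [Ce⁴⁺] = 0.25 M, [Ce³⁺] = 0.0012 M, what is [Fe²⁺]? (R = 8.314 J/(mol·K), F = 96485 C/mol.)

9.2 × 10^-4 M

From the Nernst equation, ln Q = nF(E° − E)/RT = 2×96485×(2.16 − 2.396)/(8.314×310) = -17.670, so Q = 2.12 × 10^-8.
With Q = [Fe²⁺]·[Ce³⁺]^2/[Ce⁴⁺]^2 and the known concentrations, [Fe²⁺] in the numerator gives [Fe²⁺] = 9.2 × 10^-4 M.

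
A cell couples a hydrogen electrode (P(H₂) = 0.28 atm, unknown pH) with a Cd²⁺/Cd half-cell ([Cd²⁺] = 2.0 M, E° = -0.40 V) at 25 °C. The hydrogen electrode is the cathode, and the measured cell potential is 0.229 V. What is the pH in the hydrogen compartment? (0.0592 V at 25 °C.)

pH = 3.01

E°_cell = 0.40 V and n = 2.
log Q = n(E° − E)/0.0592 = 2×(0.40 − 0.229)/0.0592 = 5.777.
With Q = [Cd²⁺]·P(H₂) / [H⁺]^2, solving for [H⁺] gives log[H⁺] = -3.014, so pH = 3.01.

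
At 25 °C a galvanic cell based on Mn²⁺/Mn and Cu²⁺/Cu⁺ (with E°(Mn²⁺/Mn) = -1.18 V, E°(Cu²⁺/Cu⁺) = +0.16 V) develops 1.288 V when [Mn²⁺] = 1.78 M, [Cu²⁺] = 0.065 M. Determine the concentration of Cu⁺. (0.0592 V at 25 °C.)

0.37 M

From the Nernst equation, log Q = n(E° − E)/0.0592 = 2(1.34 − 1.288)/0.0592 = 1.757, so Q = 57.1.
With Q = [Mn²⁺]·[Cu⁺]^2/[Cu²⁺]^2 and the known concentrations, [Cu⁺]^2 in the numerator gives [Cu⁺] = 0.37 M.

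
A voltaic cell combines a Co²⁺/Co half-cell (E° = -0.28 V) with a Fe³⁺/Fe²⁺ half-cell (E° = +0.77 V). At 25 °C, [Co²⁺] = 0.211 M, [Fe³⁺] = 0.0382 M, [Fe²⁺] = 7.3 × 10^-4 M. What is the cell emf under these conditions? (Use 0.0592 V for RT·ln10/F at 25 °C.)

The Fe³⁺/Fe²⁺ couple has the higher reduction potential and acts as the cathode, so E°_cell = +0.77 − (-0.28) = 1.05 V.
Balancing electrons gives n = 2; the reaction quotient is Q = [Co²⁺]·[Fe²⁺]^2/[Fe³⁺]^2 = 7.71 × 10^-5.
At 25 °C, E = E° − (0.0592/n) log Q = 1.05 − (0.0592/2)(-4.113) = 1.050 + 0.122 = 1.172 V.

1.17 V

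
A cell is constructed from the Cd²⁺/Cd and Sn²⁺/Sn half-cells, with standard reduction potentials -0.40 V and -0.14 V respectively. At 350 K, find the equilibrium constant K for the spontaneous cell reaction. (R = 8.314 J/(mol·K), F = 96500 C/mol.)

E°_cell = -0.14 − (-0.40) = 0.26 V, with n = 2 electrons transferred.
At equilibrium E = 0, so the Nernst equation gives ln K = nFE°/RT = (2)(96500)(0.26)/((8.314)(350)) = 17.24.
K = e^17.24 = 3.1 × 10^7.

3.1 × 10^7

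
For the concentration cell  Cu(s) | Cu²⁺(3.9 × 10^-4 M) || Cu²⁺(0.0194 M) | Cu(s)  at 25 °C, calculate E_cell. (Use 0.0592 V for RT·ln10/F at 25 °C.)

0.050 V

Both half-cells are Cu²⁺/Cu, so E°_cell = 0. The concentrated side is the cathode; the cell reaction moves Cu²⁺ from high to low concentration with n = 2.
Q = [Cu²⁺]_dilute/[Cu²⁺]_conc = 3.9 × 10^-4/0.0194 = 0.0201.
E = 0 − (0.0592/2) log Q = −(0.0592/2)(-1.697) = 0.0502 V.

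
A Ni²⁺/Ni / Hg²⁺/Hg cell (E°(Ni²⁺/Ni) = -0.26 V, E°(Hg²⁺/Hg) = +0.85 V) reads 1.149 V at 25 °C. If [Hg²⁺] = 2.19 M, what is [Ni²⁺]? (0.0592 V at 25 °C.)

0.11 M

From the Nernst equation, log Q = n(E° − E)/0.0592 = 2(1.11 − 1.149)/0.0592 = -1.318, so Q = 0.0481.
With Q = [Ni²⁺]/[Hg²⁺] and the known concentrations, [Ni²⁺] in the numerator gives [Ni²⁺] = 0.11 M.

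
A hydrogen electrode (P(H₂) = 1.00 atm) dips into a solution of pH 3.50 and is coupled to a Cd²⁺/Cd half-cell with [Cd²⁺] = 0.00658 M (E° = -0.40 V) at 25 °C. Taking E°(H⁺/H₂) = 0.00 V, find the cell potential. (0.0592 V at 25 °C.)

0.26 V

The hydrogen couple is the cathode, so E°_cell = 0.40 V; n = 2.
[H⁺] = 10^(−3.50) = 3.2 × 10^-4 M, and Q = [Cd²⁺]·P(H₂) / [H⁺]^2 = 6.58 × 10^4.
E = E° − (0.0592/2) log Q = 0.40 − (0.0592/2)(4.818) = 0.257 V.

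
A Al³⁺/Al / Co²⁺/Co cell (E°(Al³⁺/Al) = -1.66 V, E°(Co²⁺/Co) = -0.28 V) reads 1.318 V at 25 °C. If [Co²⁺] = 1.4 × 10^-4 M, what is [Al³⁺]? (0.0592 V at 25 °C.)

From the Nernst equation, log Q = n(E° − E)/0.0592 = 6(1.38 − 1.318)/0.0592 = 6.284, so Q = 1.92 × 10^6.
With Q = [Al³⁺]^2/[Co²⁺]^3 and the known concentrations, [Al³⁺]^2 in the numerator gives [Al³⁺] = 0.0023 M.

0.0023 M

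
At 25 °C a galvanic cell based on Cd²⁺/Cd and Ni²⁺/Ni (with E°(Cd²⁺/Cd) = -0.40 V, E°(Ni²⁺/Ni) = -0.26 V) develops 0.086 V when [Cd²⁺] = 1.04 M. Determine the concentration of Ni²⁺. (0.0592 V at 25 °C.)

0.016 M

From the Nernst equation, log Q = n(E° − E)/0.0592 = 2(0.14 − 0.086)/0.0592 = 1.824, so Q = 66.7.
With Q = [Cd²⁺]/[Ni²⁺] and the known concentrations, [Ni²⁺] in the denominator gives [Ni²⁺] = 0.016 M.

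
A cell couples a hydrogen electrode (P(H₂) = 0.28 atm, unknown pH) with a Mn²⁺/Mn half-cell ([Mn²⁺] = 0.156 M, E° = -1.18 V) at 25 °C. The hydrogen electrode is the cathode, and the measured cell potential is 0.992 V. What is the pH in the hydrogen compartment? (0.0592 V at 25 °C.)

pH = 3.86

E°_cell = 1.18 V and n = 2.
log Q = n(E° − E)/0.0592 = 2×(1.18 − 0.992)/0.0592 = 6.351.
With Q = [Mn²⁺]·P(H₂) / [H⁺]^2, solving for [H⁺] gives log[H⁺] = -3.856, so pH = 3.86.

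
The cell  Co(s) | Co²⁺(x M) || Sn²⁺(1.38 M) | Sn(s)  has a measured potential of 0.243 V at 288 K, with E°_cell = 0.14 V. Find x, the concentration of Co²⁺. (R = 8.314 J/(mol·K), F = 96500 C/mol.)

3.4 × 10^-4 M

From the Nernst equation, ln Q = nF(E° − E)/RT = 2×96500×(0.14 − 0.243)/(8.314×288) = -8.302, so Q = 2.48 × 10^-4.
With Q = [Co²⁺]/[Sn²⁺] and the known concentrations, [Co²⁺] in the numerator gives [Co²⁺] = 3.4 × 10^-4 M.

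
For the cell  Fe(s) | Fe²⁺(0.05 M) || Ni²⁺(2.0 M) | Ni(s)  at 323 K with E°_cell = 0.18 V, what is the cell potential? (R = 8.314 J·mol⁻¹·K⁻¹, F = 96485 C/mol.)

0.231 V

Balancing electrons gives n = 2; the reaction quotient is Q = [Fe²⁺]/[Ni²⁺] = 0.0250.
E = E° − (RT/nF) ln Q = 0.18 − (8.314×323)/(2×96485) × (-3.689) = 0.180 + 0.051 = 0.231 V.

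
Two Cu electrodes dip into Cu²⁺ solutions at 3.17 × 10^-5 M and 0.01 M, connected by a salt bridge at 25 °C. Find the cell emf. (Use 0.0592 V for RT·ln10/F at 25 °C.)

0.074 V

Both half-cells are Cu²⁺/Cu, so E°_cell = 0. The concentrated side is the cathode; the cell reaction moves Cu²⁺ from high to low concentration with n = 2.
Q = [Cu²⁺]_dilute/[Cu²⁺]_conc = 3.17 × 10^-5/0.01 = 0.00317.
E = 0 − (0.0592/2) log Q = −(0.0592/2)(-2.499) = 0.0740 V.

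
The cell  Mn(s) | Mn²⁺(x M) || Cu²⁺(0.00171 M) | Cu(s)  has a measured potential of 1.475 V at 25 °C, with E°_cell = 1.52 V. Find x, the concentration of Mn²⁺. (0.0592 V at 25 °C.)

From the Nernst equation, log Q = n(E° − E)/0.0592 = 2(1.52 − 1.475)/0.0592 = 1.520, so Q = 33.1.
With Q = [Mn²⁺]/[Cu²⁺] and the known concentrations, [Mn²⁺] in the numerator gives [Mn²⁺] = 0.057 M.

0.057 M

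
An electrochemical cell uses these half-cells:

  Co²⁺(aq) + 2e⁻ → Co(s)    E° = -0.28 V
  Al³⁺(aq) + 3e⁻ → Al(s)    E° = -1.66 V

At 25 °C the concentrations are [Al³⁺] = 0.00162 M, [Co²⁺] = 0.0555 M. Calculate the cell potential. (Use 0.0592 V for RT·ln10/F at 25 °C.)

1.40 V

The Co²⁺/Co couple has the higher reduction potential and acts as the cathode, so E°_cell = -0.28 − (-1.66) = 1.38 V.
Balancing electrons gives n = 6; the reaction quotient is Q = [Al³⁺]^2/[Co²⁺]^3 = 0.0154.
At 25 °C, E = E° − (0.0592/n) log Q = 1.38 − (0.0592/6)(-1.814) = 1.380 + 0.018 = 1.398 V.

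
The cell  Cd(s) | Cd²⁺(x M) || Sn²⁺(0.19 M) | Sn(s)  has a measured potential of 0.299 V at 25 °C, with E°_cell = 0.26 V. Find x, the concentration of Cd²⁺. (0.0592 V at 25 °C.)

0.0091 M

From the Nernst equation, log Q = n(E° − E)/0.0592 = 2(0.26 − 0.299)/0.0592 = -1.318, so Q = 0.0481.
With Q = [Cd²⁺]/[Sn²⁺] and the known concentrations, [Cd²⁺] in the numerator gives [Cd²⁺] = 0.0091 M.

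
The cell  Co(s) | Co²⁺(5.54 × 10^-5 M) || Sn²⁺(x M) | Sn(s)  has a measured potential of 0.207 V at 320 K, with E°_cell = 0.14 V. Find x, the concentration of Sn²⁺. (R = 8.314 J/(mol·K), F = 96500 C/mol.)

From the Nernst equation, ln Q = nF(E° − E)/RT = 2×96500×(0.14 − 0.207)/(8.314×320) = -4.860, so Q = 0.00775.
With Q = [Co²⁺]/[Sn²⁺] and the known concentrations, [Sn²⁺] in the denominator gives [Sn²⁺] = 0.0072 M.

0.0072 M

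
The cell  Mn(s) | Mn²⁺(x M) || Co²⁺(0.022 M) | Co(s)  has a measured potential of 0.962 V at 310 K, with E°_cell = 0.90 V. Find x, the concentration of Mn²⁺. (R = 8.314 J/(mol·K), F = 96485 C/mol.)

From the Nernst equation, ln Q = nF(E° − E)/RT = 2×96485×(0.90 − 0.962)/(8.314×310) = -4.642, so Q = 0.00964.
With Q = [Mn²⁺]/[Co²⁺] and the known concentrations, [Mn²⁺] in the numerator gives [Mn²⁺] = 2.1 × 10^-4 M.

2.1 × 10^-4 M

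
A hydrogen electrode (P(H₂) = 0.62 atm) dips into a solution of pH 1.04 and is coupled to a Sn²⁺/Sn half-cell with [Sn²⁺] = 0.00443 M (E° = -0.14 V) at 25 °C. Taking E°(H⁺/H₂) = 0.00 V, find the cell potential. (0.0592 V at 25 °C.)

The hydrogen couple is the cathode, so E°_cell = 0.14 V; n = 2.
[H⁺] = 10^(−1.04) = 0.091 M, and Q = [Sn²⁺]·P(H₂) / [H⁺]^2 = 0.330.
E = E° − (0.0592/2) log Q = 0.14 − (0.0592/2)(-0.481) = 0.154 V.

0.15 V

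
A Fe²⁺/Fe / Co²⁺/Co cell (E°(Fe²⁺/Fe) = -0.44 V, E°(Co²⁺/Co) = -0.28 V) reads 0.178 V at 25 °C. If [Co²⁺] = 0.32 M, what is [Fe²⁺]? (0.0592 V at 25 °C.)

From the Nernst equation, log Q = n(E° − E)/0.0592 = 2(0.16 − 0.178)/0.0592 = -0.608, so Q = 0.247.
With Q = [Fe²⁺]/[Co²⁺] and the known concentrations, [Fe²⁺] in the numerator gives [Fe²⁺] = 0.079 M.

0.079 M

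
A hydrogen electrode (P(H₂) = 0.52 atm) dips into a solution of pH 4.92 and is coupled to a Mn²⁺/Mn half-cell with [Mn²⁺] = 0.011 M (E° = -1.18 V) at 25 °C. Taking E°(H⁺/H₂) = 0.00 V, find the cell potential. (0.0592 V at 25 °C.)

0.96 V

The hydrogen couple is the cathode, so E°_cell = 1.18 V; n = 2.
[H⁺] = 10^(−4.92) = 1.2 × 10^-5 M, and Q = [Mn²⁺]·P(H₂) / [H⁺]^2 = 3.96 × 10^7.
E = E° − (0.0592/2) log Q = 1.18 − (0.0592/2)(7.597) = 0.955 V.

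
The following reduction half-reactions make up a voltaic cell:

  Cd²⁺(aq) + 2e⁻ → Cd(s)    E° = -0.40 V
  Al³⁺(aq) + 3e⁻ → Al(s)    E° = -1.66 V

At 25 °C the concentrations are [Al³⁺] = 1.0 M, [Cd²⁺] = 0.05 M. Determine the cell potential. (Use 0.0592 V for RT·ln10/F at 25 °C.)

The Cd²⁺/Cd couple has the higher reduction potential and acts as the cathode, so E°_cell = -0.40 − (-1.66) = 1.26 V.
Balancing electrons gives n = 6; the reaction quotient is Q = [Al³⁺]^2/[Cd²⁺]^3 = 8000.
At 25 °C, E = E° − (0.0592/n) log Q = 1.26 − (0.0592/6)(3.903) = 1.260 − 0.039 = 1.221 V.

1.22 V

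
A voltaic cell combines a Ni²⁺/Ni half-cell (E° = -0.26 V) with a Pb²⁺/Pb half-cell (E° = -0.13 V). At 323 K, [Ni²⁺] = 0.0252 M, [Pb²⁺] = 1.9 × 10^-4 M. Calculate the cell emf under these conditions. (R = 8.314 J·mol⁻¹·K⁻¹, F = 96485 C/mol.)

0.062 V

The Pb²⁺/Pb couple has the higher reduction potential and acts as the cathode, so E°_cell = -0.13 − (-0.26) = 0.13 V.
Balancing electrons gives n = 2; the reaction quotient is Q = [Ni²⁺]/[Pb²⁺] = 133.
E = E° − (RT/nF) ln Q = 0.13 − (8.314×323)/(2×96485) × (4.888) = 0.130 − 0.068 = 0.062 V.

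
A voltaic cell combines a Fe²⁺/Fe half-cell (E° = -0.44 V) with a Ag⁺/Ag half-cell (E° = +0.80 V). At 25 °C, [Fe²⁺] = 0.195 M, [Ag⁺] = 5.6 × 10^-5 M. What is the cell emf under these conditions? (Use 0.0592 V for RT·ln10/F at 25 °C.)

The Ag⁺/Ag couple has the higher reduction potential and acts as the cathode, so E°_cell = +0.80 − (-0.44) = 1.24 V.
Balancing electrons gives n = 2; the reaction quotient is Q = [Fe²⁺]/[Ag⁺]^2 = 6.22 × 10^7.
At 25 °C, E = E° − (0.0592/n) log Q = 1.24 − (0.0592/2)(7.794) = 1.240 − 0.231 = 1.009 V.

1.01 V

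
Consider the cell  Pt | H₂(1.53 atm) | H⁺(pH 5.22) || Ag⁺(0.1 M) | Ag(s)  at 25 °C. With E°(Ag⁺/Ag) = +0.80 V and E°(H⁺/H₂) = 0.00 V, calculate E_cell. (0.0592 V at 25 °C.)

The Ag⁺/Ag couple is the cathode, so E°_cell = 0.80 V; n = 2.
[H⁺] = 10^(−5.22) = 6 × 10^-6 M, and Q = [H⁺]^2 / ([Ag⁺]^2·P(H₂)) = 2.37 × 10^-9.
E = E° − (0.0592/2) log Q = 0.80 − (0.0592/2)(-8.625) = 1.055 V.

1.06 V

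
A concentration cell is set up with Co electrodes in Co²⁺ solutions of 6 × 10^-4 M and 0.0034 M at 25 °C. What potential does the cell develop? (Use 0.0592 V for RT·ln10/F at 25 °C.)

Both half-cells are Co²⁺/Co, so E°_cell = 0. The concentrated side is the cathode; the cell reaction moves Co²⁺ from high to low concentration with n = 2.
Q = [Co²⁺]_dilute/[Co²⁺]_conc = 6 × 10^-4/0.0034 = 0.176.
E = 0 − (0.0592/2) log Q = −(0.0592/2)(-0.753) = 0.0223 V.

0.022 V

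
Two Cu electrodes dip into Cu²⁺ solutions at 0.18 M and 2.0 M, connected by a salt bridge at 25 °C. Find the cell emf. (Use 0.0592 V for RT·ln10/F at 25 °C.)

Both half-cells are Cu²⁺/Cu, so E°_cell = 0. The concentrated side is the cathode; the cell reaction moves Cu²⁺ from high to low concentration with n = 2.
Q = [Cu²⁺]_dilute/[Cu²⁺]_conc = 0.18/2.0 = 0.0900.
E = 0 − (0.0592/2) log Q = −(0.0592/2)(-1.046) = 0.0310 V.

0.031 V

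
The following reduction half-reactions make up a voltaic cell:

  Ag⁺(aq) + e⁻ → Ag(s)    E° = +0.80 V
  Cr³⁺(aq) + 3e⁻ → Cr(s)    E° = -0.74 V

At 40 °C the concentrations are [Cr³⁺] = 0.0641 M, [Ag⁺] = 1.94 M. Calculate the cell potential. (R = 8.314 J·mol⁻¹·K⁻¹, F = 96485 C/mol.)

The Ag⁺/Ag couple has the higher reduction potential and acts as the cathode, so E°_cell = +0.80 − (-0.74) = 1.54 V.
Balancing electrons gives n = 3; the reaction quotient is Q = [Cr³⁺]/[Ag⁺]^3 = 0.00878.
E = E° − (RT/nF) ln Q = 1.54 − (8.314×313)/(3×96485) × (-4.735) = 1.540 + 0.043 = 1.583 V.

1.58 V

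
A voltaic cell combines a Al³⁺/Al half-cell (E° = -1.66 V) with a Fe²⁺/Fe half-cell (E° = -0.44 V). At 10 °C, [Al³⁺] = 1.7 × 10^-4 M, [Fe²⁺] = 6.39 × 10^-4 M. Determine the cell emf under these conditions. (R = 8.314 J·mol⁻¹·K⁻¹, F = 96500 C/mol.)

1.20 V

The Fe²⁺/Fe couple has the higher reduction potential and acts as the cathode, so E°_cell = -0.44 − (-1.66) = 1.22 V.
Balancing electrons gives n = 6; the reaction quotient is Q = [Al³⁺]^2/[Fe²⁺]^3 = 111.
E = E° − (RT/nF) ln Q = 1.22 − (8.314×283)/(6×96500) × (4.707) = 1.220 − 0.019 = 1.201 V.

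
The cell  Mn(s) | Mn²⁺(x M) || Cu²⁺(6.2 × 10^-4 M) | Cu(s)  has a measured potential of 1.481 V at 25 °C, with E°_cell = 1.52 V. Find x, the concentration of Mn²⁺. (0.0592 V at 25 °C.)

0.013 M

From the Nernst equation, log Q = n(E° − E)/0.0592 = 2(1.52 − 1.481)/0.0592 = 1.318, so Q = 20.8.
With Q = [Mn²⁺]/[Cu²⁺] and the known concentrations, [Mn²⁺] in the numerator gives [Mn²⁺] = 0.013 M.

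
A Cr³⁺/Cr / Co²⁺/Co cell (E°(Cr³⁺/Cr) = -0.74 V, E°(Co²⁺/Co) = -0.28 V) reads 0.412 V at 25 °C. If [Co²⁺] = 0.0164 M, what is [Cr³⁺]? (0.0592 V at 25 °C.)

From the Nernst equation, log Q = n(E° − E)/0.0592 = 6(0.46 − 0.412)/0.0592 = 4.865, so Q = 7.33 × 10^4.
With Q = [Cr³⁺]^2/[Co²⁺]^3 and the known concentrations, [Cr³⁺]^2 in the numerator gives [Cr³⁺] = 0.57 M.

0.57 M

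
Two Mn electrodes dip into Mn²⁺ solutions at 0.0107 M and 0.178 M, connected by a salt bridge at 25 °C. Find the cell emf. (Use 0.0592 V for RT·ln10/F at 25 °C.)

Both half-cells are Mn²⁺/Mn, so E°_cell = 0. The concentrated side is the cathode; the cell reaction moves Mn²⁺ from high to low concentration with n = 2.
Q = [Mn²⁺]_dilute/[Mn²⁺]_conc = 0.0107/0.178 = 0.0601.
E = 0 − (0.0592/2) log Q = −(0.0592/2)(-1.221) = 0.0361 V.

0.036 V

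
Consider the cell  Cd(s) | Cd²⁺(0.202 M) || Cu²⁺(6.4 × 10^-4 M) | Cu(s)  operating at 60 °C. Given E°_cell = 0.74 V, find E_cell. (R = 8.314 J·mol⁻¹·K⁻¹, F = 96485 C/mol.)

Balancing electrons gives n = 2; the reaction quotient is Q = [Cd²⁺]/[Cu²⁺] = 316.
E = E° − (RT/nF) ln Q = 0.74 − (8.314×333)/(2×96485) × (5.755) = 0.740 − 0.083 = 0.657 V.

0.657 V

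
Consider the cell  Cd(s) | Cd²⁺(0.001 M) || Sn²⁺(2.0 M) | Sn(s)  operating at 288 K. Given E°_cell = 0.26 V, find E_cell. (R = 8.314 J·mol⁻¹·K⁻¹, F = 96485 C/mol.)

0.354 V

Balancing electrons gives n = 2; the reaction quotient is Q = [Cd²⁺]/[Sn²⁺] = 5 × 10^-4.
E = E° − (RT/nF) ln Q = 0.26 − (8.314×288)/(2×96485) × (-7.601) = 0.260 + 0.094 = 0.354 V.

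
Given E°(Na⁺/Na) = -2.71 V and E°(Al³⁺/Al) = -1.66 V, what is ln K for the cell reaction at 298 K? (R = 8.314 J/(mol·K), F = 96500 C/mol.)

ln K = 122.7

E°_cell = -1.66 − (-2.71) = 1.05 V, with n = 3 electrons transferred.
At equilibrium E = 0, so the Nernst equation gives ln K = nFE°/RT = (3)(96500)(1.05)/((8.314)(298)) = 122.69.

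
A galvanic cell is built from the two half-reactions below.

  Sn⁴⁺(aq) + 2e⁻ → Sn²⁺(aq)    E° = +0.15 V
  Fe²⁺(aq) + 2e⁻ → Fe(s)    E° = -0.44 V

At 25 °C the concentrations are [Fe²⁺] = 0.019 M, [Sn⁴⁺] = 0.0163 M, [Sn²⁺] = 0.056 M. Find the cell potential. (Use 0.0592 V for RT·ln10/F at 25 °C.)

The Sn⁴⁺/Sn²⁺ couple has the higher reduction potential and acts as the cathode, so E°_cell = +0.15 − (-0.44) = 0.59 V.
Balancing electrons gives n = 2; the reaction quotient is Q = [Fe²⁺]·[Sn²⁺]/[Sn⁴⁺] = 0.0653.
At 25 °C, E = E° − (0.0592/n) log Q = 0.59 − (0.0592/2)(-1.185) = 0.590 + 0.035 = 0.625 V.

0.625 V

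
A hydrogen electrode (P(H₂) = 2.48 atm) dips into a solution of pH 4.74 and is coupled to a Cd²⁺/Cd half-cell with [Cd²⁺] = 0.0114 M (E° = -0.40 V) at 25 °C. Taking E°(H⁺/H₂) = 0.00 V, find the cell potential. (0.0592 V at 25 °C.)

0.17 V

The hydrogen couple is the cathode, so E°_cell = 0.40 V; n = 2.
[H⁺] = 10^(−4.74) = 1.8 × 10^-5 M, and Q = [Cd²⁺]·P(H₂) / [H⁺]^2 = 8.54 × 10^7.
E = E° − (0.0592/2) log Q = 0.40 − (0.0592/2)(7.931) = 0.165 V.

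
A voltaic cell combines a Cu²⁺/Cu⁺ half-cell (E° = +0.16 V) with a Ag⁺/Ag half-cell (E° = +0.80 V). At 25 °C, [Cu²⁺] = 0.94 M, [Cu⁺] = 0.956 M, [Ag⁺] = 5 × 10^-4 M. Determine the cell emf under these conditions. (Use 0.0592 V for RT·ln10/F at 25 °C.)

0.445 V

The Ag⁺/Ag couple has the higher reduction potential and acts as the cathode, so E°_cell = +0.80 − (+0.16) = 0.64 V.
Balancing electrons gives n = 1; the reaction quotient is Q = [Cu²⁺]/([Cu⁺]·[Ag⁺]) = 1970.
At 25 °C, E = E° − (0.0592/n) log Q = 0.64 − (0.0592/1)(3.294) = 0.640 − 0.195 = 0.445 V.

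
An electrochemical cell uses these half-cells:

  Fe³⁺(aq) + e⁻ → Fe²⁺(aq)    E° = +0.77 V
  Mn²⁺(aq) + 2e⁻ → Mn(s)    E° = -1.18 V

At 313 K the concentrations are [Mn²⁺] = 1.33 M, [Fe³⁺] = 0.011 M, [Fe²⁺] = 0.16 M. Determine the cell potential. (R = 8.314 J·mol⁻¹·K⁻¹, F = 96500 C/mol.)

The Fe³⁺/Fe²⁺ couple has the higher reduction potential and acts as the cathode, so E°_cell = +0.77 − (-1.18) = 1.95 V.
Balancing electrons gives n = 2; the reaction quotient is Q = [Mn²⁺]·[Fe²⁺]^2/[Fe³⁺]^2 = 281.
E = E° − (RT/nF) ln Q = 1.95 − (8.314×313)/(2×96500) × (5.640) = 1.950 − 0.076 = 1.874 V.

1.87 V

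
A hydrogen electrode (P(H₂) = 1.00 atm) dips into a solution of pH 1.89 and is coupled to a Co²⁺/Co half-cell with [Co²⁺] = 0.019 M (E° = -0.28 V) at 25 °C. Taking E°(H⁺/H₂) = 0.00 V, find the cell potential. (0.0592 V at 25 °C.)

The hydrogen couple is the cathode, so E°_cell = 0.28 V; n = 2.
[H⁺] = 10^(−1.89) = 0.013 M, and Q = [Co²⁺]·P(H₂) / [H⁺]^2 = 114.
E = E° − (0.0592/2) log Q = 0.28 − (0.0592/2)(2.059) = 0.219 V.

0.22 V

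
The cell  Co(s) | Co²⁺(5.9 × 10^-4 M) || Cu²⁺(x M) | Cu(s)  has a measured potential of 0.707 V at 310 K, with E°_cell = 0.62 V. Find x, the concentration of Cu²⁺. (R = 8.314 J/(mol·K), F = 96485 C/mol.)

From the Nernst equation, ln Q = nF(E° − E)/RT = 2×96485×(0.62 − 0.707)/(8.314×310) = -6.514, so Q = 0.00148.
With Q = [Co²⁺]/[Cu²⁺] and the known concentrations, [Cu²⁺] in the denominator gives [Cu²⁺] = 0.4 M.

0.4 M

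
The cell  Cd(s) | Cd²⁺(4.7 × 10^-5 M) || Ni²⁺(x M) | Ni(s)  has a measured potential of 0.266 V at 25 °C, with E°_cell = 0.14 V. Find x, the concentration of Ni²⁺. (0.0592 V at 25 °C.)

From the Nernst equation, log Q = n(E° − E)/0.0592 = 2(0.14 − 0.266)/0.0592 = -4.257, so Q = 5.54 × 10^-5.
With Q = [Cd²⁺]/[Ni²⁺] and the known concentrations, [Ni²⁺] in the denominator gives [Ni²⁺] = 0.85 M.

0.85 M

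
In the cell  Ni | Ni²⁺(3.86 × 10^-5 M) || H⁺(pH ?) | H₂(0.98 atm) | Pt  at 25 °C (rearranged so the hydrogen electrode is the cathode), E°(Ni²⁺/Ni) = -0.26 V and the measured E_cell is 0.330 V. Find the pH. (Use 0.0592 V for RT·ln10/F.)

pH = 1.03

E°_cell = 0.26 V and n = 2.
log Q = n(E° − E)/0.0592 = 2×(0.26 − 0.330)/0.0592 = -2.365.
With Q = [Ni²⁺]·P(H₂) / [H⁺]^2, solving for [H⁺] gives log[H⁺] = -1.029, so pH = 1.03.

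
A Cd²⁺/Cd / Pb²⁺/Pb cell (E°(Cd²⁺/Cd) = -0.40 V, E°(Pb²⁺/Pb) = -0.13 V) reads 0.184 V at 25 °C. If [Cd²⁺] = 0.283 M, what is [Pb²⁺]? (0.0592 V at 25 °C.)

3.5 × 10^-4 M

From the Nernst equation, log Q = n(E° − E)/0.0592 = 2(0.27 − 0.184)/0.0592 = 2.905, so Q = 804.
With Q = [Cd²⁺]/[Pb²⁺] and the known concentrations, [Pb²⁺] in the denominator gives [Pb²⁺] = 3.5 × 10^-4 M.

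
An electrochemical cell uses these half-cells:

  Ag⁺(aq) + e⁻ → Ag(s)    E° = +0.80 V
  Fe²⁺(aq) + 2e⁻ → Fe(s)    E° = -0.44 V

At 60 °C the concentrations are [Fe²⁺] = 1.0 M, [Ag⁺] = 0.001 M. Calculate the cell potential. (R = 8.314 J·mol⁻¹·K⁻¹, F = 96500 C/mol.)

1.04 V

The Ag⁺/Ag couple has the higher reduction potential and acts as the cathode, so E°_cell = +0.80 − (-0.44) = 1.24 V.
Balancing electrons gives n = 2; the reaction quotient is Q = [Fe²⁺]/[Ag⁺]^2 = 1 × 10^6.
E = E° − (RT/nF) ln Q = 1.24 − (8.314×333)/(2×96500) × (13.816) = 1.240 − 0.198 = 1.042 V.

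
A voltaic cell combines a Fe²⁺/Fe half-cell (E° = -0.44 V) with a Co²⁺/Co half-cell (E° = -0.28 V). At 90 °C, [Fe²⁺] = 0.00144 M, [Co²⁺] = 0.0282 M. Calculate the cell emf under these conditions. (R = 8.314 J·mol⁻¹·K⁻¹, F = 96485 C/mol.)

0.207 V

The Co²⁺/Co couple has the higher reduction potential and acts as the cathode, so E°_cell = -0.28 − (-0.44) = 0.16 V.
Balancing electrons gives n = 2; the reaction quotient is Q = [Fe²⁺]/[Co²⁺] = 0.0511.
E = E° − (RT/nF) ln Q = 0.16 − (8.314×363)/(2×96485) × (-2.975) = 0.160 + 0.047 = 0.207 V.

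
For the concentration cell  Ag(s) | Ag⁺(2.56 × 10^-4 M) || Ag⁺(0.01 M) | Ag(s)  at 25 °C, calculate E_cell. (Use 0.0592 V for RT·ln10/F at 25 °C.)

Both half-cells are Ag⁺/Ag, so E°_cell = 0. The concentrated side is the cathode; the cell reaction moves Ag⁺ from high to low concentration with n = 1.
Q = [Ag⁺]_dilute/[Ag⁺]_conc = 2.56 × 10^-4/0.01 = 0.0256.
E = 0 − (0.0592/1) log Q = −(0.0592/1)(-1.592) = 0.0942 V.

0.094 V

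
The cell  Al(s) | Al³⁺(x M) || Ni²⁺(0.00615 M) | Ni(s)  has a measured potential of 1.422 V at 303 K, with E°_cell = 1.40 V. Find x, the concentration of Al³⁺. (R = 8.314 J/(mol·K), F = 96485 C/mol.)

From the Nernst equation, ln Q = nF(E° − E)/RT = 6×96485×(1.40 − 1.422)/(8.314×303) = -5.056, so Q = 0.00637.
With Q = [Al³⁺]^2/[Ni²⁺]^3 and the known concentrations, [Al³⁺]^2 in the numerator gives [Al³⁺] = 3.9 × 10^-5 M.

3.9 × 10^-5 M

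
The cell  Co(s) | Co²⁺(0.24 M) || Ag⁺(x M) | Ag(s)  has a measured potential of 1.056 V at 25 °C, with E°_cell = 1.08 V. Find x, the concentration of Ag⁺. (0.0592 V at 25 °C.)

From the Nernst equation, log Q = n(E° − E)/0.0592 = 2(1.08 − 1.056)/0.0592 = 0.811, so Q = 6.47.
With Q = [Co²⁺]/[Ag⁺]^2 and the known concentrations, [Ag⁺]^2 in the denominator gives [Ag⁺] = 0.19 M.

0.19 M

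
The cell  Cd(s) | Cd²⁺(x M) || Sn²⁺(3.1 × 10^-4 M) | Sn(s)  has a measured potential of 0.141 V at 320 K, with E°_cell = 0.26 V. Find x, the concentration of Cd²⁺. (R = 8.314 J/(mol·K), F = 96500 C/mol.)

From the Nernst equation, ln Q = nF(E° − E)/RT = 2×96500×(0.26 − 0.141)/(8.314×320) = 8.633, so Q = 5610.
With Q = [Cd²⁺]/[Sn²⁺] and the known concentrations, [Cd²⁺] in the numerator gives [Cd²⁺] = 1.7 M.

1.7 M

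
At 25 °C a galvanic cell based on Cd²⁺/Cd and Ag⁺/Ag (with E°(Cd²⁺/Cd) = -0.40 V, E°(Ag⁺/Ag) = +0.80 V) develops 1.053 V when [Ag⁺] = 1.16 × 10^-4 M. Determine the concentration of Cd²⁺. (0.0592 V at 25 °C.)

From the Nernst equation, log Q = n(E° − E)/0.0592 = 2(1.20 − 1.053)/0.0592 = 4.966, so Q = 9.25 × 10^4.
With Q = [Cd²⁺]/[Ag⁺]^2 and the known concentrations, [Cd²⁺] in the numerator gives [Cd²⁺] = 0.0012 M.

0.0012 M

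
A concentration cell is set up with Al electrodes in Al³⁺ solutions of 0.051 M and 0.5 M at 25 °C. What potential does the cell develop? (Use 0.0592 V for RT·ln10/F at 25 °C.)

Both half-cells are Al³⁺/Al, so E°_cell = 0. The concentrated side is the cathode; the cell reaction moves Al³⁺ from high to low concentration with n = 3.
Q = [Al³⁺]_dilute/[Al³⁺]_conc = 0.051/0.5 = 0.102.
E = 0 − (0.0592/3) log Q = −(0.0592/3)(-0.991) = 0.0196 V.

0.020 V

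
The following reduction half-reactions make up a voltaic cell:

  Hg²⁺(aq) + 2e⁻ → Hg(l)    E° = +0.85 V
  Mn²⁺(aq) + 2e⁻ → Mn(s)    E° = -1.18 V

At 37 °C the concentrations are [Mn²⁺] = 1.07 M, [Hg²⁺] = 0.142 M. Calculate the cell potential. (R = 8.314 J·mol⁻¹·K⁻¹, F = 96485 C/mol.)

2.00 V

The Hg²⁺/Hg couple has the higher reduction potential and acts as the cathode, so E°_cell = +0.85 − (-1.18) = 2.03 V.
Balancing electrons gives n = 2; the reaction quotient is Q = [Mn²⁺]/[Hg²⁺] = 7.54.
E = E° − (RT/nF) ln Q = 2.03 − (8.314×310)/(2×96485) × (2.020) = 2.030 − 0.027 = 2.003 V.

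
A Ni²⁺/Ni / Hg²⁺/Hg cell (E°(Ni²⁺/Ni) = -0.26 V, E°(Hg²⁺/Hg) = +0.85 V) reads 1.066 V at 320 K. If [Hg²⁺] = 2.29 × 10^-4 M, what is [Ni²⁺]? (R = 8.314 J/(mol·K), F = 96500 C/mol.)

From the Nernst equation, ln Q = nF(E° − E)/RT = 2×96500×(1.11 − 1.066)/(8.314×320) = 3.192, so Q = 24.3.
With Q = [Ni²⁺]/[Hg²⁺] and the known concentrations, [Ni²⁺] in the numerator gives [Ni²⁺] = 0.0056 M.

0.0056 M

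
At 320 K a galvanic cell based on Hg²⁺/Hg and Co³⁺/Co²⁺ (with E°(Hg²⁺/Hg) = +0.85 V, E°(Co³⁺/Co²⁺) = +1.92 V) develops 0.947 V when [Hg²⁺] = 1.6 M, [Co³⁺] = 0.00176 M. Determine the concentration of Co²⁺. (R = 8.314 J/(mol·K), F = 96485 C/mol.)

From the Nernst equation, ln Q = nF(E° − E)/RT = 2×96485×(1.07 − 0.947)/(8.314×320) = 8.921, so Q = 7490.
With Q = [Hg²⁺]·[Co²⁺]^2/[Co³⁺]^2 and the known concentrations, [Co²⁺]^2 in the numerator gives [Co²⁺] = 0.12 M.

0.12 M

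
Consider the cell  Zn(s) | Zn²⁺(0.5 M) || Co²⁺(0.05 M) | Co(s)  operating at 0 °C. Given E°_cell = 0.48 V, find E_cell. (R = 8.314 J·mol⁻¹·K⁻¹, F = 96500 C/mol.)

0.453 V

Balancing electrons gives n = 2; the reaction quotient is Q = [Zn²⁺]/[Co²⁺] = 10.0.
E = E° − (RT/nF) ln Q = 0.48 − (8.314×273)/(2×96500) × (2.303) = 0.480 − 0.027 = 0.453 V.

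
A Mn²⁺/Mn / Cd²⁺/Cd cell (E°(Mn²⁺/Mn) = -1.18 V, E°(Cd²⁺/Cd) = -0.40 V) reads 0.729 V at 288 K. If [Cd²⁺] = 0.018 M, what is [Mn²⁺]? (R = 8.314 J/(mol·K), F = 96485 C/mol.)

From the Nernst equation, ln Q = nF(E° − E)/RT = 2×96485×(0.78 − 0.729)/(8.314×288) = 4.110, so Q = 61.0.
With Q = [Mn²⁺]/[Cd²⁺] and the known concentrations, [Mn²⁺] in the numerator gives [Mn²⁺] = 1.1 M.

1.1 M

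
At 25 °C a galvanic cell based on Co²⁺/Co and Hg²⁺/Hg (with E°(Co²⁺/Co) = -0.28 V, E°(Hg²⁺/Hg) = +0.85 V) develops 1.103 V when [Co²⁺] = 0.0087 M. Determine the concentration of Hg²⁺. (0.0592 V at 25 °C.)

0.0011 M

From the Nernst equation, log Q = n(E° − E)/0.0592 = 2(1.13 − 1.103)/0.0592 = 0.912, so Q = 8.17.
With Q = [Co²⁺]/[Hg²⁺] and the known concentrations, [Hg²⁺] in the denominator gives [Hg²⁺] = 0.0011 M.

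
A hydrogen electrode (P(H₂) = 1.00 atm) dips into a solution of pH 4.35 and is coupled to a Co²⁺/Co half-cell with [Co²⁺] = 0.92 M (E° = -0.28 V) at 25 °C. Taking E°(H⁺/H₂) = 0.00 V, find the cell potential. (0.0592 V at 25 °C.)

The hydrogen couple is the cathode, so E°_cell = 0.28 V; n = 2.
[H⁺] = 10^(−4.35) = 4.5 × 10^-5 M, and Q = [Co²⁺]·P(H₂) / [H⁺]^2 = 4.61 × 10^8.
E = E° − (0.0592/2) log Q = 0.28 − (0.0592/2)(8.664) = 0.024 V.

0.024 V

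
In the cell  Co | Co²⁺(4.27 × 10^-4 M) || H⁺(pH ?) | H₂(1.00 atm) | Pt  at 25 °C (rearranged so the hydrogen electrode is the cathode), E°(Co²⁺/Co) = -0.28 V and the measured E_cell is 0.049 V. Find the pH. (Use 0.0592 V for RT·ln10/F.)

pH = 5.59

E°_cell = 0.28 V and n = 2.
log Q = n(E° − E)/0.0592 = 2×(0.28 − 0.049)/0.0592 = 7.804.
With Q = [Co²⁺]·P(H₂) / [H⁺]^2, solving for [H⁺] gives log[H⁺] = -5.587, so pH = 5.59.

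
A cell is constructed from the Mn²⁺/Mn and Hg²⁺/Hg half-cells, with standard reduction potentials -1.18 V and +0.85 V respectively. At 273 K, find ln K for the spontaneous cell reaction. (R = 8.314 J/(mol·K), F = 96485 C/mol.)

E°_cell = +0.85 − (-1.18) = 2.03 V, with n = 2 electrons transferred.
At equilibrium E = 0, so the Nernst equation gives ln K = nFE°/RT = (2)(96485)(2.03)/((8.314)(273)) = 172.59.

ln K = 172.6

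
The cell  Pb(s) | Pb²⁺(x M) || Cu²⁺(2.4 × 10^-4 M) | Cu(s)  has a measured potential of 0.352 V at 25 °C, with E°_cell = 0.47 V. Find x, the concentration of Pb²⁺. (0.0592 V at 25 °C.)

From the Nernst equation, log Q = n(E° − E)/0.0592 = 2(0.47 − 0.352)/0.0592 = 3.986, so Q = 9690.
With Q = [Pb²⁺]/[Cu²⁺] and the known concentrations, [Pb²⁺] in the numerator gives [Pb²⁺] = 2.3 M.

2.3 M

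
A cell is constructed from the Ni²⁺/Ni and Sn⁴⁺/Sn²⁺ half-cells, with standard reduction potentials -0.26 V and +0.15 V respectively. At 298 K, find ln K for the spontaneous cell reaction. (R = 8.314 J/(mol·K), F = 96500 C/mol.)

E°_cell = +0.15 − (-0.26) = 0.41 V, with n = 2 electrons transferred.
At equilibrium E = 0, so the Nernst equation gives ln K = nFE°/RT = (2)(96500)(0.41)/((8.314)(298)) = 31.94.

ln K = 31.9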